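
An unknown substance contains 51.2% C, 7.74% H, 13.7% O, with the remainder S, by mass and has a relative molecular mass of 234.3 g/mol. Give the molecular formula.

C10H18O2S2

Assume 100 g: 51.2 g C, 7.74 g H, 13.7 g O, 27.36 g S.
n(C) = 51.2/12.01 = 4.263, n(H) = 7.74/1.008 = 7.679, n(O) = 13.7/16.00 = 0.8562, n(S) = 27.36/32.07 = 0.8531
Smallest is S at 0.8531 mol; normalising gives C 4.997, H 9.000, O 1.004, S 1.000
→ C5H9OS
Empirical-formula mass = 117.19 g/mol
n = 234.3 / 117.19 = 2.00 ≈ 2
Molecular formula = (C5H9OS)×2 = C10H18O2S2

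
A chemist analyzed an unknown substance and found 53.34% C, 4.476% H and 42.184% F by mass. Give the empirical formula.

C2H2F

Assume 100 g: 53.34 g C, 4.476 g H, 42.184 g F.
Moles — C: 53.34 / 12.01 = 4.441 mol; H: 4.476 / 1.008 = 4.44 mol; F: 42.184 / 19.00 = 2.22 mol
Divide by the smallest (2.22 mol F): C 2.000, H 2.000, F 1.000
Ratio ≈ 2:2:1, so the empirical formula is C2H2F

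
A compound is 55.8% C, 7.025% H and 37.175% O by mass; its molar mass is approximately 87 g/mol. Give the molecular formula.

Assume 100 g: 55.8 g C, 7.025 g H, 37.175 g O.
Moles — C: 55.8 / 12.01 = 4.646 mol; H: 7.025 / 1.008 = 6.969 mol; O: 37.175 / 16.00 = 2.323 mol
Ratios (÷ 2.323): C 2.000, H 3.000, O 1.000
→ C2H3O
Empirical-formula mass = 43.04 g/mol
n = 87 / 43.04 = 2.02 ≈ 2
Molecular formula = (C2H3O)×2 = C4H6O2

C4H6O2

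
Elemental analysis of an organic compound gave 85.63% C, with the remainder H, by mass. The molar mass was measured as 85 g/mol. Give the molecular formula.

C6H12

Assume 100 g: 85.63 g C, 14.37 g H.
Moles — C: 85.63 / 12.01 = 7.13 mol; H: 14.37 / 1.008 = 14.26 mol
Divide by the smallest (7.13 mol C): C 1.000, H 1.999
≈ 1:2 → CH2
Empirical-formula mass = 14.03 g/mol
n = 85 / 14.03 = 6.06 ≈ 6
Molecular formula = (CH2)×6 = C6H12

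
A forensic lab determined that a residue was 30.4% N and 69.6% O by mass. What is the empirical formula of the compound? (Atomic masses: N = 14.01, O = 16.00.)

Assume 100 g: 30.4 g N, 69.6 g O.
Moles — N: 30.4 / 14.01 = 2.17 mol; O: 69.6 / 16.00 = 4.35 mol
Ratios (÷ 2.17): N 1.000, O 2.005
→ NO2

NO2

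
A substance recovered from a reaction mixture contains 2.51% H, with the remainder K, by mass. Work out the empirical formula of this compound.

HK

Assume 100 g: 2.51 g H, 97.49 g K.
n(H) = 2.51/1.008 = 2.49, n(K) = 97.49/39.10 = 2.493
Ratios (÷ 2.49): H 1.000, K 1.001
≈ 1:1 → HK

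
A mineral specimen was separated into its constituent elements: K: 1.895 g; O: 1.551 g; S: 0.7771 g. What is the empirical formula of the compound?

n(K) = 1.895/39.10 = 0.04847, n(O) = 1.551/16.00 = 0.09694, n(S) = 0.7771/32.07 = 0.02423
Divide by the smallest (0.02423 mol S): K 2.000, O 4.000, S 1.000
→ K2O4S

K2O4S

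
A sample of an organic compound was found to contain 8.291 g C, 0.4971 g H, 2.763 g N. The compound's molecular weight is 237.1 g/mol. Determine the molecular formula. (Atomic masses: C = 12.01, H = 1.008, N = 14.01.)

n(C) = 8.291/12.01 = 0.6903, n(H) = 0.4971/1.008 = 0.4932, n(N) = 2.763/14.01 = 0.1972
Divide by the smallest (0.1972 mol N): C 3.500, H 2.501, N 1.000
Multiply by 2: C 7.00, H 5.00, N 2.00 → C7H5N2
Empirical-formula mass = 117.13 g/mol
n = 237.1 / 117.13 = 2.02 ≈ 2
Molecular formula = (C7H5N2)×2 = C14H10N4

C14H10N4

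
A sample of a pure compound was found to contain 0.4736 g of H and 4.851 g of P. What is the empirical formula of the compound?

H3P

n(H) = 0.4736/1.008 = 0.4698, n(P) = 4.851/30.97 = 0.1566
Smallest is P at 0.1566 mol; normalising gives H 3.000, P 1.000
Ratio ≈ 3:1, so the empirical formula is H3P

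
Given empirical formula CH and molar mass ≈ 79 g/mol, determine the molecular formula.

Empirical-formula mass = 13.02 g/mol
n = 79 / 13.02 = 6.07 ≈ 6
Molecular formula = (CH)6 = C6H6

C6H6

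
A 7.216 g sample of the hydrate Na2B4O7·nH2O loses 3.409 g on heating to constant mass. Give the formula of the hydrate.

Mass of anhydrous Na2B4O7 = 7.216 − 3.409 = 3.807 g
mol H2O = 3.409 / 18.02 = 0.1892
Molar mass of Na2B4O7 = 201.22 g/mol → mol Na2B4O7 = 3.807 / 201.22 = 0.01892
n = 0.1892 / 0.01892 = 10.00 ≈ 10 → Na2B4O7·10H2O

Na2B4O7·10H2O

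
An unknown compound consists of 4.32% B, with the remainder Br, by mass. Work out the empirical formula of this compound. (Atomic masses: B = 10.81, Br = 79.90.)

BBr3

Assume 100 g: 4.32 g B, 95.68 g Br.
Moles — B: 4.32 / 10.81 = 0.3996 mol; Br: 95.68 / 79.90 = 1.197 mol
Smallest is B at 0.3996 mol; normalising gives B 1.000, Br 2.997
→ BBr3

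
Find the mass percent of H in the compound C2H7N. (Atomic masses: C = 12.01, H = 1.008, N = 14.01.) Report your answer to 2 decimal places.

Molar mass = 2(12.01) + 7(1.008) + 1(14.01) = 45.086 g/mol
Mass of H per mole = 7 × 1.008 = 7.056 g
% H = 7.056 / 45.086 × 100 = 15.65%

15.65%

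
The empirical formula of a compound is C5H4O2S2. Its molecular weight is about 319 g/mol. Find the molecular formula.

C10H8O4S4

Empirical-formula mass = 160.22 g/mol
n = 319 / 160.22 = 1.99 ≈ 2
Molecular formula = (C5H4O2S2)2 = C10H8O4S4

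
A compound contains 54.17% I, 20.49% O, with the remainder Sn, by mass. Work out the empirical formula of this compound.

Assume 100 g: 54.17 g I, 20.49 g O, 25.34 g Sn.
n(I) = 54.17/126.90 = 0.4269, n(O) = 20.49/16.00 = 1.281, n(Sn) = 25.34/118.71 = 0.2135
Ratios (÷ 0.2135): I 2.000, O 5.999, Sn 1.000
→ I2O6Sn

I2O6Sn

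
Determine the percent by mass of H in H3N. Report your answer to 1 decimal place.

Molar mass = 3(1.008) + 1(14.01) = 17.034 g/mol
Mass of H per mole = 3 × 1.008 = 3.024 g
% H = 3.024 / 17.034 × 100 = 17.8%

17.8%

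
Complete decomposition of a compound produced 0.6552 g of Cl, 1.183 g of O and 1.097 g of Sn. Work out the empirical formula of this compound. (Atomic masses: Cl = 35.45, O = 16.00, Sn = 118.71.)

Moles — Cl: 0.6552 / 35.45 = 0.01848 mol; O: 1.183 / 16.00 = 0.07394 mol; Sn: 1.097 / 118.71 = 0.009241 mol
Divide by the smallest (0.009241 mol Sn): Cl 2.000, O 8.001, Sn 1.000
→ Cl2O8Sn

Cl2O8Sn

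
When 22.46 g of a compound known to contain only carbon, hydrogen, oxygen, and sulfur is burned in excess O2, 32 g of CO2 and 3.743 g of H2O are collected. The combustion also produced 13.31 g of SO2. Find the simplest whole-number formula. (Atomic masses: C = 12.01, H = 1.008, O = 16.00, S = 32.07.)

C7H4O4S2

mol C = 32 / 44.01 = 0.7271; mass C = 0.7271 × 12.01 = 8.733 g
mol H = 2 × (3.743 / 18.02) = 0.4154; mass H = 0.4154 × 1.008 = 0.4188 g
mol S = 13.31 / 64.07 = 0.2077; mass S = 6.662 g
mass O = 22.46 − (15.81) = 6.646 g → mol O = 0.4154
Divide by the smallest (0.2077 mol S): C 3.500, H 2.000, O 2.000, S 1.000
Multiply by 2: C 7.00, H 4.00, O 4.00, S 2.00 → C7H4O4S2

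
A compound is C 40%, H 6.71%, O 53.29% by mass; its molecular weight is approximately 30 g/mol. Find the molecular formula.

CH2O

Assume 100 g: 40 g C, 6.71 g H, 53.29 g O.
C: 40 g ÷ 12.01 g/mol = 3.331 mol
H: 6.71 g ÷ 1.008 g/mol = 6.657 mol
O: 53.29 g ÷ 16.00 g/mol = 3.331 mol
Smallest is C at 3.331 mol; normalising gives C 1.000, H 1.999, O 1.000
Ratio ≈ 1:2:1, so the empirical formula is CH2O
Empirical-formula mass = 30.03 g/mol
n = 30 / 30.03 = 1.00 ≈ 1
Molecular formula = empirical formula = CH2O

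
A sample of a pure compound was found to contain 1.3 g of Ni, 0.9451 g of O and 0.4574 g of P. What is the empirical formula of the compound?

Moles — Ni: 1.3 / 58.69 = 0.02215 mol; O: 0.9451 / 16.00 = 0.05907 mol; P: 0.4574 / 30.97 = 0.01477 mol
Smallest is P at 0.01477 mol; normalising gives Ni 1.500, O 3.999, P 1.000
Scaling by 2: Ni 3.00, O 8.00, P 2.00 → Ni3O8P2

Ni3O8P2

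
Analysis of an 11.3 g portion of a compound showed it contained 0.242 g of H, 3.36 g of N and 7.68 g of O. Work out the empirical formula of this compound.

n(H) = 0.242/1.008 = 0.2401, n(N) = 3.36/14.01 = 0.2398, n(O) = 7.68/16.00 = 0.48
Divide by the smallest (0.2398 mol N): H 1.001, N 1.000, O 2.001
→ HNO2

HNO2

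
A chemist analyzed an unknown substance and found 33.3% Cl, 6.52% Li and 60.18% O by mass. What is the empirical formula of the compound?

Assume 100 g: 33.3 g Cl, 6.52 g Li, 60.18 g O.
n(Cl) = 33.3/35.45 = 0.9394, n(Li) = 6.52/6.94 = 0.9395, n(O) = 60.18/16.00 = 3.761
Ratios (÷ 0.9394): Cl 1.000, Li 1.000, O 4.004
≈ 1:1:4 → ClLiO4

ClLiO4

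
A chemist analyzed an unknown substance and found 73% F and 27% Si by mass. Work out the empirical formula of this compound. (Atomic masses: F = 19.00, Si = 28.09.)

F4Si

Assume 100 g: 73 g F, 27 g Si.
n(F) = 73/19.00 = 3.842, n(Si) = 27/28.09 = 0.9612
Ratios (÷ 0.9612): F 3.997, Si 1.000
Ratio ≈ 4:1, so the empirical formula is F4Si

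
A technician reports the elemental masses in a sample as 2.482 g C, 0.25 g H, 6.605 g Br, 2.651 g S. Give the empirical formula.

Moles — C: 2.482 / 12.01 = 0.2067 mol; H: 0.25 / 1.008 = 0.248 mol; Br: 6.605 / 79.90 = 0.08267 mol; S: 2.651 / 32.07 = 0.08266 mol
Divide by the smallest (0.08266 mol S): C 2.500, H 3.000, Br 1.000, S 1.000
Multiply by 2: C 5.00, H 6.00, Br 2.00, S 2.00 → C5H6Br2S2

C5H6Br2S2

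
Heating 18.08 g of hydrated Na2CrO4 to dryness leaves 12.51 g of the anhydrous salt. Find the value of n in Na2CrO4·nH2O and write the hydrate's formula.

Mass of water lost = 18.08 − 12.51 = 5.57 g → 5.57 / 18.02 = 0.3091 mol H2O
Molar mass of Na2CrO4 = 161.98 g/mol → mol Na2CrO4 = 12.51 / 161.98 = 0.07723
n = 0.3091 / 0.07723 = 4.00 ≈ 4 → Na2CrO4·4H2O

Na2CrO4·4H2O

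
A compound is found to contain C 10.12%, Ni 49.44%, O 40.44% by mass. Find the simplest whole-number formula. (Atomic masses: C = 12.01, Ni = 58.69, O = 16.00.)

Assume 100 g: 10.12 g C, 49.44 g Ni, 40.44 g O.
C: 10.12 g ÷ 12.01 g/mol = 0.8426 mol
Ni: 49.44 g ÷ 58.69 g/mol = 0.8424 mol
O: 40.44 g ÷ 16.00 g/mol = 2.527 mol
Smallest is Ni at 0.8424 mol; normalising gives C 1.000, Ni 1.000, O 3.000
→ CNiO3

CNiO3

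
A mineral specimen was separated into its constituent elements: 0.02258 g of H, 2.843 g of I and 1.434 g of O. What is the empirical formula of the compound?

HIO4

Moles — H: 0.02258 / 1.008 = 0.0224 mol; I: 2.843 / 126.90 = 0.0224 mol; O: 1.434 / 16.00 = 0.08962 mol
Smallest is H at 0.0224 mol; normalising gives H 1.000, I 1.000, O 4.001
Ratio ≈ 1:1:4, so the empirical formula is HIO4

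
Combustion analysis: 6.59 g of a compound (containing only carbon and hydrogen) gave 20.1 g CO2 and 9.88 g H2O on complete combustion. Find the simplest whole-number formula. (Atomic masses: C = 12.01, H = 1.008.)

C5H12

mol C = 20.1 / 44.01 = 0.4567; mass C = 0.4567 × 12.01 = 5.485 g
mol H = 2 × (9.88 / 18.02) = 1.097; mass H = 1.097 × 1.008 = 1.105 g
Smallest is C at 0.4567 mol; normalising gives C 1.000, H 2.401
×5: C 5.00, H 12.00 → C5H12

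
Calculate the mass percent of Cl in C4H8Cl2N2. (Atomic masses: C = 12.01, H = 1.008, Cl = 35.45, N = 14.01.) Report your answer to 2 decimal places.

Molar mass = 4(12.01) + 8(1.008) + 2(35.45) + 2(14.01) = 155.024 g/mol
Mass of Cl per mole = 2 × 35.45 = 70.900 g
% Cl = 70.900 / 155.024 × 100 = 45.73%

45.73%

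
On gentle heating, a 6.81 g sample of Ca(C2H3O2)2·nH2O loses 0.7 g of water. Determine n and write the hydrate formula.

Ca(C2H3O2)2·H2O

Mass of anhydrous Ca(C2H3O2)2 = 6.81 − 0.7 = 6.11 g
mol H2O = 0.7 / 18.02 = 0.03885
Molar mass of Ca(C2H3O2)2 = 158.17 g/mol → mol Ca(C2H3O2)2 = 6.11 / 158.17 = 0.03863
n = 0.03885 / 0.03863 = 1.01 ≈ 1 → Ca(C2H3O2)2·H2O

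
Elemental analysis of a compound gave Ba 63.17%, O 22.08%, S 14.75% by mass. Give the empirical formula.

BaO3S

Assume 100 g: 63.17 g Ba, 22.08 g O, 14.75 g S.
Moles — Ba: 63.17 / 137.33 = 0.46 mol; O: 22.08 / 16.00 = 1.38 mol; S: 14.75 / 32.07 = 0.4599 mol
Ratios (÷ 0.4599): Ba 1.000, O 3.000, S 1.000
≈ 1:3:1 → BaO3S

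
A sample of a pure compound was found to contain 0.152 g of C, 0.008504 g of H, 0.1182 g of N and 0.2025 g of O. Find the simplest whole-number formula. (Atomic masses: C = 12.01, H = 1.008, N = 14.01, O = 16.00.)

C: 0.152 g ÷ 12.01 g/mol = 0.01266 mol
H: 0.008504 g ÷ 1.008 g/mol = 0.008437 mol
N: 0.1182 g ÷ 14.01 g/mol = 0.008437 mol
O: 0.2025 g ÷ 16.00 g/mol = 0.01266 mol
Ratios (÷ 0.008437): C 1.500, H 1.000, N 1.000, O 1.500
Scaling by 2: C 3.00, H 2.00, N 2.00, O 3.00 → C3H2N2O3

C3H2N2O3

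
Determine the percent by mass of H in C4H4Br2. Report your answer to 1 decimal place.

1.9%

Molar mass = 4(12.01) + 4(1.008) + 2(79.90) = 211.872 g/mol
Mass of H per mole = 4 × 1.008 = 4.032 g
% H = 4.032 / 211.872 × 100 = 1.9%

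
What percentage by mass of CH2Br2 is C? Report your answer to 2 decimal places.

Molar mass = 1(12.01) + 2(1.008) + 2(79.90) = 173.826 g/mol
Mass of C per mole = 1 × 12.01 = 12.010 g
% C = 12.010 / 173.826 × 100 = 6.91%

6.91%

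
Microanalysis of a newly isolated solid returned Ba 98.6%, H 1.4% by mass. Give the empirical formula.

Assume 100 g: 98.6 g Ba, 1.4 g H.
n(Ba) = 98.6/137.33 = 0.718, n(H) = 1.4/1.008 = 1.389
Divide by the smallest (0.718 mol Ba): Ba 1.000, H 1.934
≈ 1:2 → BaH2

BaH2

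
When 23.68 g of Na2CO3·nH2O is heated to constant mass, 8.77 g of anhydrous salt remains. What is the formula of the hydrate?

Mass of water lost = 23.68 − 8.77 = 14.91 g → 14.91 / 18.02 = 0.8274 mol H2O
Molar mass of Na2CO3 = 105.99 g/mol → mol Na2CO3 = 8.77 / 105.99 = 0.08274
n = 0.8274 / 0.08274 = 10.00 ≈ 10 → Na2CO3·10H2O

Na2CO3·10H2O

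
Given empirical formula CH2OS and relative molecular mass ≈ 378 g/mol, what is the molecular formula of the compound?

Empirical-formula mass = 62.10 g/mol
n = 378 / 62.10 = 6.09 ≈ 6
Molecular formula = (CH2OS)6 = C6H12O6S6

C6H12O6S6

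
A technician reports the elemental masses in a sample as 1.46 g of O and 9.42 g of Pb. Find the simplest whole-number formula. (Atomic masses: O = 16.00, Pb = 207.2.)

O: 1.46 g ÷ 16.00 g/mol = 0.09125 mol
Pb: 9.42 g ÷ 207.2 g/mol = 0.04546 mol
Ratios (÷ 0.04546): O 2.007, Pb 1.000
Ratio ≈ 2:1, so the empirical formula is O2Pb

O2Pb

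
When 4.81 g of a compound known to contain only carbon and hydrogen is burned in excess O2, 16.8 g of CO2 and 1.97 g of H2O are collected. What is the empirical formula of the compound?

C7H4

mol C = 16.8 / 44.01 = 0.3817; mass C = 0.3817 × 12.01 = 4.585 g
mol H = 2 × (1.97 / 18.02) = 0.2186; mass H = 0.2186 × 1.008 = 0.2204 g
Smallest is H at 0.2186 mol; normalising gives C 1.746, H 1.000
Multiply by 4: C 6.98, H 4.00 → C7H4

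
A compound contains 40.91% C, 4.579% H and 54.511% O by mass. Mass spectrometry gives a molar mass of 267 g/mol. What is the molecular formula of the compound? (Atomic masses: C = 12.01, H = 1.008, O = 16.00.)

Assume 100 g: 40.91 g C, 4.579 g H, 54.511 g O.
n(C) = 40.91/12.01 = 3.406, n(H) = 4.579/1.008 = 4.543, n(O) = 54.511/16.00 = 3.407
Divide by the smallest (3.406 mol C): C 1.000, H 1.334, O 1.000
Scaling by 3: C 3.00, H 4.00, O 3.00 → C3H4O3
Empirical-formula mass = 88.06 g/mol
n = 267 / 88.06 = 3.03 ≈ 3
Molecular formula = (C3H4O3)×3 = C9H12O9

C9H12O9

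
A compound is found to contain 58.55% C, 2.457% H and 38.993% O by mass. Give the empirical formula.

C2HO

Assume 100 g: 58.55 g C, 2.457 g H, 38.993 g O.
Moles — C: 58.55 / 12.01 = 4.875 mol; H: 2.457 / 1.008 = 2.438 mol; O: 38.993 / 16.00 = 2.437 mol
Divide by the smallest (2.437 mol O): C 2.000, H 1.000, O 1.000
Ratio ≈ 2:1:1, so the empirical formula is C2HO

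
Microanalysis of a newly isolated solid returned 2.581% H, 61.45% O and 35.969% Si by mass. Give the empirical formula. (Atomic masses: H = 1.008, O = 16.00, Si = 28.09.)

Assume 100 g: 2.581 g H, 61.45 g O, 35.969 g Si.
n(H) = 2.581/1.008 = 2.561, n(O) = 61.45/16.00 = 3.841, n(Si) = 35.969/28.09 = 1.28
Smallest is Si at 1.28 mol; normalising gives H 2.000, O 2.999, Si 1.000
≈ 2:3:1 → H2O3Si

H2O3Si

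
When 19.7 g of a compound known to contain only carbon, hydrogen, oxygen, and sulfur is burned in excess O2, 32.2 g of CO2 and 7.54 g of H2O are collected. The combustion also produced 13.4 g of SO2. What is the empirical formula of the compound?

mol C = 32.2 / 44.01 = 0.7317; mass C = 0.7317 × 12.01 = 8.787 g
mol H = 2 × (7.54 / 18.02) = 0.8368; mass H = 0.8368 × 1.008 = 0.8435 g
mol S = 13.4 / 64.07 = 0.2091; mass S = 6.707 g
mass O = 19.7 − (16.34) = 3.362 g → mol O = 0.2101
Smallest is S at 0.2091 mol; normalising gives C 3.498, H 4.001, O 1.005, S 1.000
×2: C 7.00, H 8.00, O 2.01, S 2.00 → C7H8O2S2

C7H8O2S2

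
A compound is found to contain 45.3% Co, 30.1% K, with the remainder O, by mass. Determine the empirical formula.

CoKO2

Assume 100 g: 45.3 g Co, 30.1 g K, 24.6 g O.
Moles — Co: 45.3 / 58.93 = 0.7687 mol; K: 30.1 / 39.10 = 0.7698 mol; O: 24.6 / 16.00 = 1.538 mol
Ratios (÷ 0.7687): Co 1.000, K 1.001, O 2.000
→ CoKO2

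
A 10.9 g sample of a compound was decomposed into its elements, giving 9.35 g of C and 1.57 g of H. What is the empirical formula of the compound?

n(C) = 9.35/12.01 = 0.7785, n(H) = 1.57/1.008 = 1.558
Divide by the smallest (0.7785 mol C): C 1.000, H 2.001
≈ 1:2 → CH2

CH2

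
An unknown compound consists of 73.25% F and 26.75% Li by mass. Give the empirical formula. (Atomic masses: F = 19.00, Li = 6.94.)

Assume 100 g: 73.25 g F, 26.75 g Li.
F: 73.25 g ÷ 19.00 g/mol = 3.855 mol
Li: 26.75 g ÷ 6.94 g/mol = 3.854 mol
Ratios (÷ 3.854): F 1.000, Li 1.000
≈ 1:1 → FLi

FLi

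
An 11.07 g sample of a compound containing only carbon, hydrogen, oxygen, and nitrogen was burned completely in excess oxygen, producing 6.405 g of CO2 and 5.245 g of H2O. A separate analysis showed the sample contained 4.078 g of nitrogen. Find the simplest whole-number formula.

CH4N2O2

mol C = 6.405 / 44.01 = 0.1455; mass C = 0.1455 × 12.01 = 1.748 g
mol H = 2 × (5.245 / 18.02) = 0.5821; mass H = 0.5821 × 1.008 = 0.5868 g
mol N = 4.078 / 14.01 = 0.2911
mass O = 11.07 − (6.413) = 4.657 g → mol O = 0.2911
Ratios (÷ 0.1455): C 1.000, H 4.000, N 2.000, O 2.000
≈ 1:4:2:2 → CH4N2O2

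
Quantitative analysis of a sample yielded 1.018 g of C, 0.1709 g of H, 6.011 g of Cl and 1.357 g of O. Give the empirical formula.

C: 1.018 g ÷ 12.01 g/mol = 0.08476 mol
H: 0.1709 g ÷ 1.008 g/mol = 0.1695 mol
Cl: 6.011 g ÷ 35.45 g/mol = 0.1696 mol
O: 1.357 g ÷ 16.00 g/mol = 0.08481 mol
Ratios (÷ 0.08476): C 1.000, H 2.000, Cl 2.000, O 1.001
≈ 1:2:2:1 → CH2Cl2O

CH2Cl2O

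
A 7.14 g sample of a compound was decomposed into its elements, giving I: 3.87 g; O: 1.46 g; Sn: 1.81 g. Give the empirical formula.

I2O6Sn

n(I) = 3.87/126.90 = 0.0305, n(O) = 1.46/16.00 = 0.09125, n(Sn) = 1.81/118.71 = 0.01525
Divide by the smallest (0.01525 mol Sn): I 2.000, O 5.985, Sn 1.000
Ratio ≈ 2:6:1, so the empirical formula is I2O6Sn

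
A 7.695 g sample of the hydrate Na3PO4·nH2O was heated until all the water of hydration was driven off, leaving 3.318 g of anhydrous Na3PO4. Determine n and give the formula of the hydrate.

Mass of water lost = 7.695 − 3.318 = 4.377 g → 4.377 / 18.02 = 0.2429 mol H2O
Molar mass of Na3PO4 = 163.94 g/mol → mol Na3PO4 = 3.318 / 163.94 = 0.02024
n = 0.2429 / 0.02024 = 12.00 ≈ 12 → Na3PO4·12H2O

Na3PO4·12H2O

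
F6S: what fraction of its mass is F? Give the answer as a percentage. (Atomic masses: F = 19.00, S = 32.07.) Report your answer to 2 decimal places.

78.04%

Molar mass = 6(19.00) + 1(32.07) = 146.070 g/mol
Mass of F per mole = 6 × 19.00 = 114.000 g
% F = 114.000 / 146.070 × 100 = 78.04%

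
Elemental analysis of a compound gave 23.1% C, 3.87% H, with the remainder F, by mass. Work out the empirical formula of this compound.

CH2F2

Assume 100 g: 23.1 g C, 3.87 g H, 73.03 g F.
n(C) = 23.1/12.01 = 1.923, n(H) = 3.87/1.008 = 3.839, n(F) = 73.03/19.00 = 3.844
Smallest is C at 1.923 mol; normalising gives C 1.000, H 1.996, F 1.998
Ratio ≈ 1:2:2, so the empirical formula is CH2F2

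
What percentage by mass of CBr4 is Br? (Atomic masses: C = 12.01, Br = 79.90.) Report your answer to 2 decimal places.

96.38%

Molar mass = 1(12.01) + 4(79.90) = 331.610 g/mol
Mass of Br per mole = 4 × 79.90 = 319.600 g
% Br = 319.600 / 331.610 × 100 = 96.38%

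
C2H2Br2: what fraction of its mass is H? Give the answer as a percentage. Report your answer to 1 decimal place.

Molar mass = 2(12.01) + 2(1.008) + 2(79.90) = 185.836 g/mol
Mass of H per mole = 2 × 1.008 = 2.016 g
% H = 2.016 / 185.836 × 100 = 1.1%

1.1%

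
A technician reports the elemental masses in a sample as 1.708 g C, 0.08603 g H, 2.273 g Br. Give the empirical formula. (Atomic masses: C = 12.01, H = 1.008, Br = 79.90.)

C5H3Br

Moles — C: 1.708 / 12.01 = 0.1422 mol; H: 0.08603 / 1.008 = 0.08535 mol; Br: 2.273 / 79.90 = 0.02845 mol
Ratios (÷ 0.02845): C 4.999, H 3.000, Br 1.000
≈ 5:3:1 → C5H3Br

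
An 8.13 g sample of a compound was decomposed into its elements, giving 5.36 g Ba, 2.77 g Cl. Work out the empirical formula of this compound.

BaCl2

n(Ba) = 5.36/137.33 = 0.03903, n(Cl) = 2.77/35.45 = 0.07814
Ratios (÷ 0.03903): Ba 1.000, Cl 2.002
Ratio ≈ 1:2, so the empirical formula is BaCl2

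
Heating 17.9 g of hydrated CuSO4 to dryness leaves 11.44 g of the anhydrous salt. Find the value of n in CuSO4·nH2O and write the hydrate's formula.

CuSO4·5H2O

Mass of water lost = 17.9 − 11.44 = 6.46 g → 6.46 / 18.02 = 0.3585 mol H2O
Molar mass of CuSO4 = 159.62 g/mol → mol CuSO4 = 11.44 / 159.62 = 0.07167
n = 0.3585 / 0.07167 = 5.00 ≈ 5 → CuSO4·5H2O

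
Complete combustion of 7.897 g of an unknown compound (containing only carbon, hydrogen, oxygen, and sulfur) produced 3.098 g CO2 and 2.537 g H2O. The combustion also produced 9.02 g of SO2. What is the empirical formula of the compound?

mol C = 3.098 / 44.01 = 0.07039; mass C = 0.07039 × 12.01 = 0.8454 g
mol H = 2 × (2.537 / 18.02) = 0.2816; mass H = 0.2816 × 1.008 = 0.2838 g
mol S = 9.02 / 64.07 = 0.1408; mass S = 4.515 g
mass O = 7.897 − (5.644) = 2.253 g → mol O = 0.1408
Smallest is C at 0.07039 mol; normalising gives C 1.000, H 4.000, O 2.000, S 2.000
≈ 1:4:2:2 → CH4O2S2

CH4O2S2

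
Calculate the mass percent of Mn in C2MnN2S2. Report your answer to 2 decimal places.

Molar mass = 2(12.01) + 1(54.94) + 2(14.01) + 2(32.07) = 171.120 g/mol
Mass of Mn per mole = 1 × 54.94 = 54.940 g
% Mn = 54.940 / 171.120 × 100 = 32.11%

32.11%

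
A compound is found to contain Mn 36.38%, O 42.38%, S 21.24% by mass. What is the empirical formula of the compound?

MnO4S

Assume 100 g: 36.38 g Mn, 42.38 g O, 21.24 g S.
Moles — Mn: 36.38 / 54.94 = 0.6622 mol; O: 42.38 / 16.00 = 2.649 mol; S: 21.24 / 32.07 = 0.6623 mol
Smallest is Mn at 0.6622 mol; normalising gives Mn 1.000, O 4.000, S 1.000
≈ 1:4:1 → MnO4S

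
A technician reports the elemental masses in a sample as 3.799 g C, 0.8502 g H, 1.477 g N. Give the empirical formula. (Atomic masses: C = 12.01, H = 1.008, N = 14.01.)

Moles — C: 3.799 / 12.01 = 0.3163 mol; H: 0.8502 / 1.008 = 0.8435 mol; N: 1.477 / 14.01 = 0.1054 mol
Divide by the smallest (0.1054 mol N): C 3.000, H 8.001, N 1.000
→ C3H8N

C3H8N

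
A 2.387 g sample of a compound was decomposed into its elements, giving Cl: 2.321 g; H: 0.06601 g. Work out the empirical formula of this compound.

Cl: 2.321 g ÷ 35.45 g/mol = 0.06547 mol
H: 0.06601 g ÷ 1.008 g/mol = 0.06549 mol
Smallest is Cl at 0.06547 mol; normalising gives Cl 1.000, H 1.000
≈ 1:1 → ClH

ClH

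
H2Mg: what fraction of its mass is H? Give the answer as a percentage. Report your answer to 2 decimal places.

Molar mass = 2(1.008) + 1(24.31) = 26.326 g/mol
Mass of H per mole = 2 × 1.008 = 2.016 g
% H = 2.016 / 26.326 × 100 = 7.66%

7.66%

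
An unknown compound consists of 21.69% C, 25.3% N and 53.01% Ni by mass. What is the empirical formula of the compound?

C2N2Ni

Assume 100 g: 21.69 g C, 25.3 g N, 53.01 g Ni.
C: 21.69 g ÷ 12.01 g/mol = 1.806 mol
N: 25.3 g ÷ 14.01 g/mol = 1.806 mol
Ni: 53.01 g ÷ 58.69 g/mol = 0.9032 mol
Ratios (÷ 0.9032): C 2.000, N 1.999, Ni 1.000
Ratio ≈ 2:2:1, so the empirical formula is C2N2Ni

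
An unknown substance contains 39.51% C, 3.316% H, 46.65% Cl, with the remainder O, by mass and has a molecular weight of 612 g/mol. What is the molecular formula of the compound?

C20H20Cl8O4

Assume 100 g: 39.51 g C, 3.316 g H, 46.65 g Cl, 10.524 g O.
n(C) = 39.51/12.01 = 3.29, n(H) = 3.316/1.008 = 3.29, n(Cl) = 46.65/35.45 = 1.316, n(O) = 10.524/16.00 = 0.6577
Ratios (÷ 0.6577): C 5.002, H 5.001, Cl 2.001, O 1.000
Ratio ≈ 5:5:2:1, so the empirical formula is C5H5Cl2O
Empirical-formula mass = 151.99 g/mol
n = 612 / 151.99 = 4.03 ≈ 4
Molecular formula = (C5H5Cl2O)×4 = C20H20Cl8O4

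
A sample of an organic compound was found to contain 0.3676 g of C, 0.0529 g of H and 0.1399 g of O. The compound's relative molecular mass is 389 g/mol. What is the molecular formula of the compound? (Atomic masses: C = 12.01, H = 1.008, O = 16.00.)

C21H36O6

n(C) = 0.3676/12.01 = 0.03061, n(H) = 0.0529/1.008 = 0.05248, n(O) = 0.1399/16.00 = 0.008744
Divide by the smallest (0.008744 mol O): C 3.501, H 6.002, O 1.000
×2: C 7.00, H 12.00, O 2.00 → C7H12O2
Empirical-formula mass = 128.17 g/mol
n = 389 / 128.17 = 3.04 ≈ 3
Molecular formula = (C7H12O2)×3 = C21H36O6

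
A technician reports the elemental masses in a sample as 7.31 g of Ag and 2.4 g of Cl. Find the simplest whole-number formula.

AgCl

n(Ag) = 7.31/107.87 = 0.06777, n(Cl) = 2.4/35.45 = 0.0677
Divide by the smallest (0.0677 mol Cl): Ag 1.001, Cl 1.000
→ AgCl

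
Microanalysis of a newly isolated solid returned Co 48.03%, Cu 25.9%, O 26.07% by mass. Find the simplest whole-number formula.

Assume 100 g: 48.03 g Co, 25.9 g Cu, 26.07 g O.
n(Co) = 48.03/58.93 = 0.815, n(Cu) = 25.9/63.55 = 0.4076, n(O) = 26.07/16.00 = 1.629
Divide by the smallest (0.4076 mol Cu): Co 2.000, Cu 1.000, O 3.998
→ Co2CuO4

Co2CuO4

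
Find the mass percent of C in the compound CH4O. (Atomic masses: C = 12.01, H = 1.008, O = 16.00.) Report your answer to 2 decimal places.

Molar mass = 1(12.01) + 4(1.008) + 1(16.00) = 32.042 g/mol
Mass of C per mole = 1 × 12.01 = 12.010 g
% C = 12.010 / 32.042 × 100 = 37.48%

37.48%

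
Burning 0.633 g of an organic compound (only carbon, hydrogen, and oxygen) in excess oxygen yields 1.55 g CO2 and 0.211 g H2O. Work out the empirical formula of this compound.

C3H2O

mol C = 1.55 / 44.01 = 0.03522; mass C = 0.03522 × 12.01 = 0.4230 g
mol H = 2 × (0.211 / 18.02) = 0.02342; mass H = 0.02342 × 1.008 = 0.02361 g
mass O = 0.633 − (0.4466) = 0.1864 g → mol O = 0.01165
Ratios (÷ 0.01165): C 3.023, H 2.010, O 1.000
≈ 3:2:1 → C3H2O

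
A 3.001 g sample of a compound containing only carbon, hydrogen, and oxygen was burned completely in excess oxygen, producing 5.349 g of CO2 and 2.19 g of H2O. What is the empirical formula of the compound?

mol C = 5.349 / 44.01 = 0.1215; mass C = 0.1215 × 12.01 = 1.460 g
mol H = 2 × (2.19 / 18.02) = 0.2431; mass H = 0.2431 × 1.008 = 0.2450 g
mass O = 3.001 − (1.705) = 1.296 g → mol O = 0.08102
Ratios (÷ 0.08102): C 1.500, H 3.000, O 1.000
Scaling by 2: C 3.00, H 6.00, O 2.00 → C3H6O2

C3H6O2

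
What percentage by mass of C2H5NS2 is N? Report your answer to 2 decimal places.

Molar mass = 2(12.01) + 5(1.008) + 1(14.01) + 2(32.07) = 107.210 g/mol
Mass of N per mole = 1 × 14.01 = 14.010 g
% N = 14.010 / 107.210 × 100 = 13.07%

13.07%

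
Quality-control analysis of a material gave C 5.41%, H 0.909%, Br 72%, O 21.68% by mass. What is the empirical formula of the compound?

CH2Br2O3

Assume 100 g: 5.41 g C, 0.909 g H, 72 g Br, 21.68 g O.
C: 5.41 g ÷ 12.01 g/mol = 0.4505 mol
H: 0.909 g ÷ 1.008 g/mol = 0.9018 mol
Br: 72 g ÷ 79.90 g/mol = 0.9011 mol
O: 21.68 g ÷ 16.00 g/mol = 1.355 mol
Ratios (÷ 0.4505): C 1.000, H 2.002, Br 2.000, O 3.008
≈ 1:2:2:3 → CH2Br2O3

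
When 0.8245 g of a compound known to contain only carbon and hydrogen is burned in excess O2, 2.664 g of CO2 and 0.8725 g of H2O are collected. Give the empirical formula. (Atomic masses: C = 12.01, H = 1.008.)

C5H8

mol C = 2.664 / 44.01 = 0.06053; mass C = 0.06053 × 12.01 = 0.7270 g
mol H = 2 × (0.8725 / 18.02) = 0.09684; mass H = 0.09684 × 1.008 = 0.09761 g
Ratios (÷ 0.06053): C 1.000, H 1.600
Multiply by 5: C 5.00, H 8.00 → C5H8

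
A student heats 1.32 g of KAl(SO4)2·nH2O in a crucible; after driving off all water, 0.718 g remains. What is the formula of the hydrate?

KAl(SO4)2·12H2O

Mass of water lost = 1.32 − 0.718 = 0.602 g → 0.602 / 18.02 = 0.03341 mol H2O
Molar mass of KAl(SO4)2 = 258.22 g/mol → mol KAl(SO4)2 = 0.718 / 258.22 = 0.002781
n = 0.03341 / 0.002781 = 12.01 ≈ 12 → KAl(SO4)2·12H2O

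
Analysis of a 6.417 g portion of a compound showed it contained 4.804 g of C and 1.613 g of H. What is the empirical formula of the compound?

C: 4.804 g ÷ 12.01 g/mol = 0.4 mol
H: 1.613 g ÷ 1.008 g/mol = 1.6 mol
Ratios (÷ 0.4): C 1.000, H 4.000
≈ 1:4 → CH4

CH4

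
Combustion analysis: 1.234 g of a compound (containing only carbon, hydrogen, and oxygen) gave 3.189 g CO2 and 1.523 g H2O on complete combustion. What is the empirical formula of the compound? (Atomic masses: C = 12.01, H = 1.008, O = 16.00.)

mol C = 3.189 / 44.01 = 0.07246; mass C = 0.07246 × 12.01 = 0.8703 g
mol H = 2 × (1.523 / 18.02) = 0.1690; mass H = 0.1690 × 1.008 = 0.1704 g
mass O = 1.234 − (1.041) = 0.1934 g → mol O = 0.01208
Ratios (÷ 0.01208): C 5.996, H 13.987, O 1.000
Ratio ≈ 6:14:1, so the empirical formula is C6H14O

C6H14O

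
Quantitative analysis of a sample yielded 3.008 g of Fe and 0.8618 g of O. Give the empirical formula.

Fe: 3.008 g ÷ 55.85 g/mol = 0.05386 mol
O: 0.8618 g ÷ 16.00 g/mol = 0.05386 mol
Smallest is Fe at 0.05386 mol; normalising gives Fe 1.000, O 1.000
≈ 1:1 → FeO

FeO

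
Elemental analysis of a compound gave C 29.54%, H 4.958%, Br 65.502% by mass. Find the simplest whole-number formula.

Assume 100 g: 29.54 g C, 4.958 g H, 65.502 g Br.
Moles — C: 29.54 / 12.01 = 2.46 mol; H: 4.958 / 1.008 = 4.919 mol; Br: 65.502 / 79.90 = 0.8198 mol
Divide by the smallest (0.8198 mol Br): C 3.000, H 6.000, Br 1.000
→ C3H6Br

C3H6Br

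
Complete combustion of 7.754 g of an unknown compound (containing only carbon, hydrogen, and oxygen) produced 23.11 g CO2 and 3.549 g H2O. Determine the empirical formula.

C8H6O

mol C = 23.11 / 44.01 = 0.5251; mass C = 0.5251 × 12.01 = 6.307 g
mol H = 2 × (3.549 / 18.02) = 0.3939; mass H = 0.3939 × 1.008 = 0.3970 g
mass O = 7.754 − (6.704) = 1.050 g → mol O = 0.06565
Ratios (÷ 0.06565): C 7.999, H 6.000, O 1.000
→ C8H6O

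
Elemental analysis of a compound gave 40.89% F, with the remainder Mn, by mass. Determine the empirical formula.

F2Mn

Assume 100 g: 40.89 g F, 59.11 g Mn.
n(F) = 40.89/19.00 = 2.152, n(Mn) = 59.11/54.94 = 1.076
Divide by the smallest (1.076 mol Mn): F 2.000, Mn 1.000
→ F2Mn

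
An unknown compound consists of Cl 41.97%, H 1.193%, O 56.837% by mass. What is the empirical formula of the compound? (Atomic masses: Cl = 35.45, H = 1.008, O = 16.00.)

ClHO3

Assume 100 g: 41.97 g Cl, 1.193 g H, 56.837 g O.
Moles — Cl: 41.97 / 35.45 = 1.184 mol; H: 1.193 / 1.008 = 1.184 mol; O: 56.837 / 16.00 = 3.552 mol
Smallest is H at 1.184 mol; normalising gives Cl 1.000, H 1.000, O 3.001
≈ 1:1:3 → ClHO3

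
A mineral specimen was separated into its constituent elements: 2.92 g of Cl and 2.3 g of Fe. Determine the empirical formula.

Cl: 2.92 g ÷ 35.45 g/mol = 0.08237 mol
Fe: 2.3 g ÷ 55.85 g/mol = 0.04118 mol
Ratios (÷ 0.04118): Cl 2.000, Fe 1.000
Ratio ≈ 2:1, so the empirical formula is Cl2Fe

Cl2Fe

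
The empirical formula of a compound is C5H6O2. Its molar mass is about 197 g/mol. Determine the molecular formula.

Empirical-formula mass = 98.10 g/mol
n = 197 / 98.10 = 2.01 ≈ 2
Molecular formula = (C5H6O2)2 = C10H12O4

C10H12O4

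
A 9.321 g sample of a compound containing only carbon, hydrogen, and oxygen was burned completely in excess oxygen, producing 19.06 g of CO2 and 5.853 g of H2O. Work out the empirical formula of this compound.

C2H3O

mol C = 19.06 / 44.01 = 0.4331; mass C = 0.4331 × 12.01 = 5.201 g
mol H = 2 × (5.853 / 18.02) = 0.6496; mass H = 0.6496 × 1.008 = 0.6548 g
mass O = 9.321 − (5.856) = 3.465 g → mol O = 0.2166
Smallest is O at 0.2166 mol; normalising gives C 2.000, H 3.000, O 1.000
Ratio ≈ 2:3:1, so the empirical formula is C2H3O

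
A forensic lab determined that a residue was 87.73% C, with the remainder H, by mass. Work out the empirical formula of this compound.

C3H5

Assume 100 g: 87.73 g C, 12.27 g H.
n(C) = 87.73/12.01 = 7.305, n(H) = 12.27/1.008 = 12.17
Smallest is C at 7.305 mol; normalising gives C 1.000, H 1.666
×3: C 3.00, H 5.00 → C3H5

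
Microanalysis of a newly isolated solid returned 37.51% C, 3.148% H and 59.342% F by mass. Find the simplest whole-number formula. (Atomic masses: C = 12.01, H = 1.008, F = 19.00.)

Assume 100 g: 37.51 g C, 3.148 g H, 59.342 g F.
n(C) = 37.51/12.01 = 3.123, n(H) = 3.148/1.008 = 3.123, n(F) = 59.342/19.00 = 3.123
Smallest is H at 3.123 mol; normalising gives C 1.000, H 1.000, F 1.000
≈ 1:1:1 → CHF

CHF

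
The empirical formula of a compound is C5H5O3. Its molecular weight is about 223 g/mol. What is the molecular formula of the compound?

C10H10O6

Empirical-formula mass = 113.09 g/mol
n = 223 / 113.09 = 1.97 ≈ 2
Molecular formula = (C5H5O3)2 = C10H10O6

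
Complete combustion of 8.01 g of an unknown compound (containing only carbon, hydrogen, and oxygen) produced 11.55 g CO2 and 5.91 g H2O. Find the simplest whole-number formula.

C2H5O2

mol C = 11.55 / 44.01 = 0.2624; mass C = 0.2624 × 12.01 = 3.152 g
mol H = 2 × (5.91 / 18.02) = 0.6559; mass H = 0.6559 × 1.008 = 0.6612 g
mass O = 8.01 − (3.813) = 4.197 g → mol O = 0.2623
Divide by the smallest (0.2623 mol O): C 1.001, H 2.501, O 1.000
Multiply by 2: C 2.00, H 5.00, O 2.00 → C2H5O2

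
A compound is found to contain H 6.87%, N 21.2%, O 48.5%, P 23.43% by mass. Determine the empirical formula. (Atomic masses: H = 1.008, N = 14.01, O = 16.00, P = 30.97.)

H9N2O4P

Assume 100 g: 6.87 g H, 21.2 g N, 48.5 g O, 23.43 g P.
n(H) = 6.87/1.008 = 6.815, n(N) = 21.2/14.01 = 1.513, n(O) = 48.5/16.00 = 3.031, n(P) = 23.43/30.97 = 0.7565
Divide by the smallest (0.7565 mol P): H 9.009, N 2.000, O 4.007, P 1.000
≈ 9:2:4:1 → H9N2O4P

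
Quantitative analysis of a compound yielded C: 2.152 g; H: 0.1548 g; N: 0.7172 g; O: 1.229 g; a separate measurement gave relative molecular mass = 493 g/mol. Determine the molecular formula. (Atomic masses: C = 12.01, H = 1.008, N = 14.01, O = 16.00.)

C21H18N6O9

n(C) = 2.152/12.01 = 0.1792, n(H) = 0.1548/1.008 = 0.1536, n(N) = 0.7172/14.01 = 0.05119, n(O) = 1.229/16.00 = 0.07681
Divide by the smallest (0.05119 mol N): C 3.500, H 3.000, N 1.000, O 1.500
Scaling by 2: C 7.00, H 6.00, N 2.00, O 3.00 → C7H6N2O3
Empirical-formula mass = 166.14 g/mol
n = 493 / 166.14 = 2.97 ≈ 3
Molecular formula = (C7H6N2O3)×3 = C21H18N6O9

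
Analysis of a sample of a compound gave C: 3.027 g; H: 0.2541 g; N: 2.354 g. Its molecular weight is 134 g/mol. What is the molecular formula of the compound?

C: 3.027 g ÷ 12.01 g/mol = 0.252 mol
H: 0.2541 g ÷ 1.008 g/mol = 0.2521 mol
N: 2.354 g ÷ 14.01 g/mol = 0.168 mol
Ratios (÷ 0.168): C 1.500, H 1.500, N 1.000
×2: C 3.00, H 3.00, N 2.00 → C3H3N2
Empirical-formula mass = 67.07 g/mol
n = 134 / 67.07 = 2.00 ≈ 2
Molecular formula = (C3H3N2)×2 = C6H6N4

C6H6N4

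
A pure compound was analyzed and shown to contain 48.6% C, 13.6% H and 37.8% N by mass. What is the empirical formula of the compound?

C3H10N2

Assume 100 g: 48.6 g C, 13.6 g H, 37.8 g N.
Moles — C: 48.6 / 12.01 = 4.047 mol; H: 13.6 / 1.008 = 13.49 mol; N: 37.8 / 14.01 = 2.698 mol
Ratios (÷ 2.698): C 1.500, H 5.001, N 1.000
Multiply by 2: C 3.00, H 10.00, N 2.00 → C3H10N2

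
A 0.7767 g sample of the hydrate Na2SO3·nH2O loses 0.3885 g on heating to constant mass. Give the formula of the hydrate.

Na2SO3·7H2O

Mass of anhydrous Na2SO3 = 0.7767 − 0.3885 = 0.3882 g
mol H2O = 0.3885 / 18.02 = 0.02156
Molar mass of Na2SO3 = 126.05 g/mol → mol Na2SO3 = 0.3882 / 126.05 = 0.00308
n = 0.02156 / 0.00308 = 7.00 ≈ 7 → Na2SO3·7H2O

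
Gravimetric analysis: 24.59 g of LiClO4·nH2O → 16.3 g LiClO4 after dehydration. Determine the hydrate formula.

LiClO4·3H2O

Mass of water lost = 24.59 − 16.3 = 8.29 g → 8.29 / 18.02 = 0.46 mol H2O
Molar mass of LiClO4 = 106.39 g/mol → mol LiClO4 = 16.3 / 106.39 = 0.1532
n = 0.46 / 0.1532 = 3.00 ≈ 3 → LiClO4·3H2O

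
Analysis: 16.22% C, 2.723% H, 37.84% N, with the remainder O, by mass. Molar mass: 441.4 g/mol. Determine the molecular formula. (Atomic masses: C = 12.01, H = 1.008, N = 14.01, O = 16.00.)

Assume 100 g: 16.22 g C, 2.723 g H, 37.84 g N, 43.217 g O.
C: 16.22 g ÷ 12.01 g/mol = 1.351 mol
H: 2.723 g ÷ 1.008 g/mol = 2.701 mol
N: 37.84 g ÷ 14.01 g/mol = 2.701 mol
O: 43.217 g ÷ 16.00 g/mol = 2.701 mol
Smallest is C at 1.351 mol; normalising gives C 1.000, H 2.000, N 2.000, O 2.000
Ratio ≈ 1:2:2:2, so the empirical formula is CH2N2O2
Empirical-formula mass = 74.05 g/mol
n = 441.4 / 74.05 = 5.96 ≈ 6
Molecular formula = (CH2N2O2)×6 = C6H12N12O12

C6H12N12O12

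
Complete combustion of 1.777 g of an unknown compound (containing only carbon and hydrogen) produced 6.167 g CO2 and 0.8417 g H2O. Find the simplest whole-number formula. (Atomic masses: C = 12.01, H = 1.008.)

mol C = 6.167 / 44.01 = 0.1401; mass C = 0.1401 × 12.01 = 1.683 g
mol H = 2 × (0.8417 / 18.02) = 0.09342; mass H = 0.09342 × 1.008 = 0.09417 g
Ratios (÷ 0.09342): C 1.500, H 1.000
Scaling by 2: C 3.00, H 2.00 → C3H2

C3H2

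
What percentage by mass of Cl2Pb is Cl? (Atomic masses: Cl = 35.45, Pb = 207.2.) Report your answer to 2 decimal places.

Molar mass = 2(35.45) + 1(207.2) = 278.100 g/mol
Mass of Cl per mole = 2 × 35.45 = 70.900 g
% Cl = 70.900 / 278.100 × 100 = 25.49%

25.49%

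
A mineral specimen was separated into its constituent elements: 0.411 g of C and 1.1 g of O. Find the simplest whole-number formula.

n(C) = 0.411/12.01 = 0.03422, n(O) = 1.1/16.00 = 0.06875
Divide by the smallest (0.03422 mol C): C 1.000, O 2.009
Ratio ≈ 1:2, so the empirical formula is CO2

CO2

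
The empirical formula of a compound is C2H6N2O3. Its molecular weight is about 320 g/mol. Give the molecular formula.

Empirical-formula mass = 106.09 g/mol
n = 320 / 106.09 = 3.02 ≈ 3
Molecular formula = (C2H6N2O3)3 = C6H18N6O9

C6H18N6O9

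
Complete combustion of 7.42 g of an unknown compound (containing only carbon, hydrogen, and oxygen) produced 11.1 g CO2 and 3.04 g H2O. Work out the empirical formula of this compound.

C3H4O3

mol C = 11.1 / 44.01 = 0.2522; mass C = 0.2522 × 12.01 = 3.029 g
mol H = 2 × (3.04 / 18.02) = 0.3374; mass H = 0.3374 × 1.008 = 0.3401 g
mass O = 7.42 − (3.369) = 4.051 g → mol O = 0.2532
Divide by the smallest (0.2522 mol C): C 1.000, H 1.338, O 1.004
×3: C 3.00, H 4.01, O 3.01 → C3H4O3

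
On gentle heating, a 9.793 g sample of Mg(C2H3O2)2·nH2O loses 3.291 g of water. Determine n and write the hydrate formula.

Mg(C2H3O2)2·4H2O

Mass of anhydrous Mg(C2H3O2)2 = 9.793 − 3.291 = 6.502 g
mol H2O = 3.291 / 18.02 = 0.1826
Molar mass of Mg(C2H3O2)2 = 142.40 g/mol → mol Mg(C2H3O2)2 = 6.502 / 142.40 = 0.04566
n = 0.1826 / 0.04566 = 4.00 ≈ 4 → Mg(C2H3O2)2·4H2O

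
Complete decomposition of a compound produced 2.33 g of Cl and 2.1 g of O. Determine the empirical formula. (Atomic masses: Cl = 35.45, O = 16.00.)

ClO2

Cl: 2.33 g ÷ 35.45 g/mol = 0.06573 mol
O: 2.1 g ÷ 16.00 g/mol = 0.1313 mol
Ratios (÷ 0.06573): Cl 1.000, O 1.997
≈ 1:2 → ClO2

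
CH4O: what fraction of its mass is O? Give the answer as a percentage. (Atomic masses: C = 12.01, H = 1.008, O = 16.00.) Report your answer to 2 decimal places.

Molar mass = 1(12.01) + 4(1.008) + 1(16.00) = 32.042 g/mol
Mass of O per mole = 1 × 16.00 = 16.000 g
% O = 16.000 / 32.042 × 100 = 49.93%

49.93%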